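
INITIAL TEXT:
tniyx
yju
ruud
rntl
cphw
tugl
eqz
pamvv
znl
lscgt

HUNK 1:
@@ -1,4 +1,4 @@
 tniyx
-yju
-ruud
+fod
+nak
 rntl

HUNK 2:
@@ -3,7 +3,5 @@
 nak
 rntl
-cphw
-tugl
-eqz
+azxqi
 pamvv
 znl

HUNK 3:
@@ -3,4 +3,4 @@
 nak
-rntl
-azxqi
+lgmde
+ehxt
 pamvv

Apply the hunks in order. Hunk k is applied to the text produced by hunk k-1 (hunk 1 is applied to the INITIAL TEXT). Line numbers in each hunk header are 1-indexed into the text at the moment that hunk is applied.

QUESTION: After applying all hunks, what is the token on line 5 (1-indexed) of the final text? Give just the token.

Hunk 1: at line 1 remove [yju,ruud] add [fod,nak] -> 10 lines: tniyx fod nak rntl cphw tugl eqz pamvv znl lscgt
Hunk 2: at line 3 remove [cphw,tugl,eqz] add [azxqi] -> 8 lines: tniyx fod nak rntl azxqi pamvv znl lscgt
Hunk 3: at line 3 remove [rntl,azxqi] add [lgmde,ehxt] -> 8 lines: tniyx fod nak lgmde ehxt pamvv znl lscgt
Final line 5: ehxt

Answer: ehxt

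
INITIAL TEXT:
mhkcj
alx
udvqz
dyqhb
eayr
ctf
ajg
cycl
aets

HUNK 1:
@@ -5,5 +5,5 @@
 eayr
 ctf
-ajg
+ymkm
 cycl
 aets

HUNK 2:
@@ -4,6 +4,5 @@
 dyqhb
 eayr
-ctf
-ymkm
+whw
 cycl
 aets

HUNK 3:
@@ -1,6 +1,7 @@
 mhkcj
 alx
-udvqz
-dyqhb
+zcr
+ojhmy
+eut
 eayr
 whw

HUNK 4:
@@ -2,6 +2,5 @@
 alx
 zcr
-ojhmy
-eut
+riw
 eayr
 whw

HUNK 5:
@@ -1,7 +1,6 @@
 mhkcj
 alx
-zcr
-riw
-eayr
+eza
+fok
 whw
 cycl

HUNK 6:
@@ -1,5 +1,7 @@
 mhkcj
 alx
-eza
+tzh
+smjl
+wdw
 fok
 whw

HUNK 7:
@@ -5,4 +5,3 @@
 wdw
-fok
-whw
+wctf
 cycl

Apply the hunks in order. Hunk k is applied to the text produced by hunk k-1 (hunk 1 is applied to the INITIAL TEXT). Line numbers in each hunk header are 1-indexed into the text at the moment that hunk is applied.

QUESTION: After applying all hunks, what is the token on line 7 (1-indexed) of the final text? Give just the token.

Hunk 1: at line 5 remove [ajg] add [ymkm] -> 9 lines: mhkcj alx udvqz dyqhb eayr ctf ymkm cycl aets
Hunk 2: at line 4 remove [ctf,ymkm] add [whw] -> 8 lines: mhkcj alx udvqz dyqhb eayr whw cycl aets
Hunk 3: at line 1 remove [udvqz,dyqhb] add [zcr,ojhmy,eut] -> 9 lines: mhkcj alx zcr ojhmy eut eayr whw cycl aets
Hunk 4: at line 2 remove [ojhmy,eut] add [riw] -> 8 lines: mhkcj alx zcr riw eayr whw cycl aets
Hunk 5: at line 1 remove [zcr,riw,eayr] add [eza,fok] -> 7 lines: mhkcj alx eza fok whw cycl aets
Hunk 6: at line 1 remove [eza] add [tzh,smjl,wdw] -> 9 lines: mhkcj alx tzh smjl wdw fok whw cycl aets
Hunk 7: at line 5 remove [fok,whw] add [wctf] -> 8 lines: mhkcj alx tzh smjl wdw wctf cycl aets
Final line 7: cycl

Answer: cycl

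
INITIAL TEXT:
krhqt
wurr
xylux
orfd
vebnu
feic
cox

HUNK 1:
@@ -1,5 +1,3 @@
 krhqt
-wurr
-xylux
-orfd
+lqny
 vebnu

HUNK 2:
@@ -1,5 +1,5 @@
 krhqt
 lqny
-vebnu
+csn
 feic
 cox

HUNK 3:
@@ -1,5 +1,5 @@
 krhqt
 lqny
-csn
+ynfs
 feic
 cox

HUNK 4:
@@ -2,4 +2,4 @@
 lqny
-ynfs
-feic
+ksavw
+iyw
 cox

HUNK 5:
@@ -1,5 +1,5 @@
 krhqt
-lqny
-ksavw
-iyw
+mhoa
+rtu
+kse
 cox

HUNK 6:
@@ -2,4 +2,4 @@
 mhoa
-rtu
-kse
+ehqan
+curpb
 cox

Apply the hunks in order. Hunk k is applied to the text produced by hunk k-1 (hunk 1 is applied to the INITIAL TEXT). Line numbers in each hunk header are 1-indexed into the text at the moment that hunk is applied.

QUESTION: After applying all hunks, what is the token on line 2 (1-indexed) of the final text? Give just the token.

Answer: mhoa

Derivation:
Hunk 1: at line 1 remove [wurr,xylux,orfd] add [lqny] -> 5 lines: krhqt lqny vebnu feic cox
Hunk 2: at line 1 remove [vebnu] add [csn] -> 5 lines: krhqt lqny csn feic cox
Hunk 3: at line 1 remove [csn] add [ynfs] -> 5 lines: krhqt lqny ynfs feic cox
Hunk 4: at line 2 remove [ynfs,feic] add [ksavw,iyw] -> 5 lines: krhqt lqny ksavw iyw cox
Hunk 5: at line 1 remove [lqny,ksavw,iyw] add [mhoa,rtu,kse] -> 5 lines: krhqt mhoa rtu kse cox
Hunk 6: at line 2 remove [rtu,kse] add [ehqan,curpb] -> 5 lines: krhqt mhoa ehqan curpb cox
Final line 2: mhoa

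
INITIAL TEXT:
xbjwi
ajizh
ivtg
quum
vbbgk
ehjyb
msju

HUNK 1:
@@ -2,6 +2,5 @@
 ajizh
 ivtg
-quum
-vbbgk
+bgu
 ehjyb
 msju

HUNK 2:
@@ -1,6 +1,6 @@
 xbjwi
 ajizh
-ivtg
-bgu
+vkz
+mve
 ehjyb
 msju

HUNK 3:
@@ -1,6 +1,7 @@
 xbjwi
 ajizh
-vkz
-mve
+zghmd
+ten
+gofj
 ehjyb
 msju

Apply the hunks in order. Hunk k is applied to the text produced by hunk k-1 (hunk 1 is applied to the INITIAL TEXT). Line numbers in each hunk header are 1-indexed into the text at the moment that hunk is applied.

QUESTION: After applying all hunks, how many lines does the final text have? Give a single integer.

Hunk 1: at line 2 remove [quum,vbbgk] add [bgu] -> 6 lines: xbjwi ajizh ivtg bgu ehjyb msju
Hunk 2: at line 1 remove [ivtg,bgu] add [vkz,mve] -> 6 lines: xbjwi ajizh vkz mve ehjyb msju
Hunk 3: at line 1 remove [vkz,mve] add [zghmd,ten,gofj] -> 7 lines: xbjwi ajizh zghmd ten gofj ehjyb msju
Final line count: 7

Answer: 7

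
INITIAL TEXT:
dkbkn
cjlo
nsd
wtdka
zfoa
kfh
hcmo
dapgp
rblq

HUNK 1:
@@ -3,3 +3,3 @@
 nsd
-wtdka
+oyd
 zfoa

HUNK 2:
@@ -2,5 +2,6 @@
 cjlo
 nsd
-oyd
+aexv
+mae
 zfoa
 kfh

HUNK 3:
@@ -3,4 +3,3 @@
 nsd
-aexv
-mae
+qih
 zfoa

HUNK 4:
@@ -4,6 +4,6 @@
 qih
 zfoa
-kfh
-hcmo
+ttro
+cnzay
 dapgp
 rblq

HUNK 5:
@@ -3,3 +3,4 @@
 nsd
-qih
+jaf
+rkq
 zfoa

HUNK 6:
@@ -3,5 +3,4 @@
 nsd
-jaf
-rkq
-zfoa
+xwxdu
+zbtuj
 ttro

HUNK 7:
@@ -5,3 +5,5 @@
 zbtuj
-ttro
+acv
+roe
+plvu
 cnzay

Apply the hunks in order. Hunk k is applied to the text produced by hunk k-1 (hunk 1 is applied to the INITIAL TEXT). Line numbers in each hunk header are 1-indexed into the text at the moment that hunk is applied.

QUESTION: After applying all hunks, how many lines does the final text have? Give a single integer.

Answer: 11

Derivation:
Hunk 1: at line 3 remove [wtdka] add [oyd] -> 9 lines: dkbkn cjlo nsd oyd zfoa kfh hcmo dapgp rblq
Hunk 2: at line 2 remove [oyd] add [aexv,mae] -> 10 lines: dkbkn cjlo nsd aexv mae zfoa kfh hcmo dapgp rblq
Hunk 3: at line 3 remove [aexv,mae] add [qih] -> 9 lines: dkbkn cjlo nsd qih zfoa kfh hcmo dapgp rblq
Hunk 4: at line 4 remove [kfh,hcmo] add [ttro,cnzay] -> 9 lines: dkbkn cjlo nsd qih zfoa ttro cnzay dapgp rblq
Hunk 5: at line 3 remove [qih] add [jaf,rkq] -> 10 lines: dkbkn cjlo nsd jaf rkq zfoa ttro cnzay dapgp rblq
Hunk 6: at line 3 remove [jaf,rkq,zfoa] add [xwxdu,zbtuj] -> 9 lines: dkbkn cjlo nsd xwxdu zbtuj ttro cnzay dapgp rblq
Hunk 7: at line 5 remove [ttro] add [acv,roe,plvu] -> 11 lines: dkbkn cjlo nsd xwxdu zbtuj acv roe plvu cnzay dapgp rblq
Final line count: 11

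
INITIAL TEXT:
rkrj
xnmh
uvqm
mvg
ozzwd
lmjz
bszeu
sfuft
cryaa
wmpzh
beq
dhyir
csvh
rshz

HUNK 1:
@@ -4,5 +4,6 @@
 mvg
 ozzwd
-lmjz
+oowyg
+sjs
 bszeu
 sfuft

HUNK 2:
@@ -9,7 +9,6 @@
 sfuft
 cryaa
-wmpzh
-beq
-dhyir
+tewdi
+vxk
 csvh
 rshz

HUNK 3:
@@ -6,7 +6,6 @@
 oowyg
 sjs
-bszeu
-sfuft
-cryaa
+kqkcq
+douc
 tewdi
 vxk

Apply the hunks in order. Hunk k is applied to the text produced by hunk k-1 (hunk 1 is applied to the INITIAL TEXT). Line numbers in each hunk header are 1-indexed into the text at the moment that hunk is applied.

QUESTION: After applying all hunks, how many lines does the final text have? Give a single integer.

Hunk 1: at line 4 remove [lmjz] add [oowyg,sjs] -> 15 lines: rkrj xnmh uvqm mvg ozzwd oowyg sjs bszeu sfuft cryaa wmpzh beq dhyir csvh rshz
Hunk 2: at line 9 remove [wmpzh,beq,dhyir] add [tewdi,vxk] -> 14 lines: rkrj xnmh uvqm mvg ozzwd oowyg sjs bszeu sfuft cryaa tewdi vxk csvh rshz
Hunk 3: at line 6 remove [bszeu,sfuft,cryaa] add [kqkcq,douc] -> 13 lines: rkrj xnmh uvqm mvg ozzwd oowyg sjs kqkcq douc tewdi vxk csvh rshz
Final line count: 13

Answer: 13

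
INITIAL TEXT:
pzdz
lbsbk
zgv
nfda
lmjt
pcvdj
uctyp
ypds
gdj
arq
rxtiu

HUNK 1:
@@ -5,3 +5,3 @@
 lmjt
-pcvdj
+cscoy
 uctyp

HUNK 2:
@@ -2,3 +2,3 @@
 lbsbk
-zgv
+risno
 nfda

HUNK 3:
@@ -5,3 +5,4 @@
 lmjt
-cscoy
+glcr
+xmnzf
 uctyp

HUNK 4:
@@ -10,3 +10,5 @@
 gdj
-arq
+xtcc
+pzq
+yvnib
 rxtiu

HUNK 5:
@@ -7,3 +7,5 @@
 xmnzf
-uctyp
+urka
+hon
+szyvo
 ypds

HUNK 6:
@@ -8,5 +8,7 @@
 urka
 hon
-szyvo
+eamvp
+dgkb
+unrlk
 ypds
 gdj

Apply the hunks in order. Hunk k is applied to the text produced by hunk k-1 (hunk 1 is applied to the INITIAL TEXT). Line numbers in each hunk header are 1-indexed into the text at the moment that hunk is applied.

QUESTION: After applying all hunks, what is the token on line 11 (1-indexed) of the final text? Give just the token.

Answer: dgkb

Derivation:
Hunk 1: at line 5 remove [pcvdj] add [cscoy] -> 11 lines: pzdz lbsbk zgv nfda lmjt cscoy uctyp ypds gdj arq rxtiu
Hunk 2: at line 2 remove [zgv] add [risno] -> 11 lines: pzdz lbsbk risno nfda lmjt cscoy uctyp ypds gdj arq rxtiu
Hunk 3: at line 5 remove [cscoy] add [glcr,xmnzf] -> 12 lines: pzdz lbsbk risno nfda lmjt glcr xmnzf uctyp ypds gdj arq rxtiu
Hunk 4: at line 10 remove [arq] add [xtcc,pzq,yvnib] -> 14 lines: pzdz lbsbk risno nfda lmjt glcr xmnzf uctyp ypds gdj xtcc pzq yvnib rxtiu
Hunk 5: at line 7 remove [uctyp] add [urka,hon,szyvo] -> 16 lines: pzdz lbsbk risno nfda lmjt glcr xmnzf urka hon szyvo ypds gdj xtcc pzq yvnib rxtiu
Hunk 6: at line 8 remove [szyvo] add [eamvp,dgkb,unrlk] -> 18 lines: pzdz lbsbk risno nfda lmjt glcr xmnzf urka hon eamvp dgkb unrlk ypds gdj xtcc pzq yvnib rxtiu
Final line 11: dgkb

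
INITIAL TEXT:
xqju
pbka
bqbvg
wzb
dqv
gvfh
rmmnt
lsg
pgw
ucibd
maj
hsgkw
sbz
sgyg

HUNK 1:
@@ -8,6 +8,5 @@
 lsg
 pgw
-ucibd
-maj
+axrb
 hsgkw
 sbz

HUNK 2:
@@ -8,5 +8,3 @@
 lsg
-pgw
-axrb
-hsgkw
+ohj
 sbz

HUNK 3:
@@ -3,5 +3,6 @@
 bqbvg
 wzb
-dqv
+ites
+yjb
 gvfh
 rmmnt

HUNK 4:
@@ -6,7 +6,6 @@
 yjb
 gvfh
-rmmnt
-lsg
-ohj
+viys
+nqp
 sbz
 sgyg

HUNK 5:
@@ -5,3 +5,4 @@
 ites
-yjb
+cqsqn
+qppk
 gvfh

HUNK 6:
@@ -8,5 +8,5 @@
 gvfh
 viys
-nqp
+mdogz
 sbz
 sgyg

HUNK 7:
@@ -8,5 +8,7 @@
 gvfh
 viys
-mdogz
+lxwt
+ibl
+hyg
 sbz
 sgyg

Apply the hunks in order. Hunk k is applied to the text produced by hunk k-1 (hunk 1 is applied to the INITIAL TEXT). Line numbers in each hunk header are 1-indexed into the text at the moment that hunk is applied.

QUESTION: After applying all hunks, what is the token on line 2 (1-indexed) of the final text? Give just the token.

Answer: pbka

Derivation:
Hunk 1: at line 8 remove [ucibd,maj] add [axrb] -> 13 lines: xqju pbka bqbvg wzb dqv gvfh rmmnt lsg pgw axrb hsgkw sbz sgyg
Hunk 2: at line 8 remove [pgw,axrb,hsgkw] add [ohj] -> 11 lines: xqju pbka bqbvg wzb dqv gvfh rmmnt lsg ohj sbz sgyg
Hunk 3: at line 3 remove [dqv] add [ites,yjb] -> 12 lines: xqju pbka bqbvg wzb ites yjb gvfh rmmnt lsg ohj sbz sgyg
Hunk 4: at line 6 remove [rmmnt,lsg,ohj] add [viys,nqp] -> 11 lines: xqju pbka bqbvg wzb ites yjb gvfh viys nqp sbz sgyg
Hunk 5: at line 5 remove [yjb] add [cqsqn,qppk] -> 12 lines: xqju pbka bqbvg wzb ites cqsqn qppk gvfh viys nqp sbz sgyg
Hunk 6: at line 8 remove [nqp] add [mdogz] -> 12 lines: xqju pbka bqbvg wzb ites cqsqn qppk gvfh viys mdogz sbz sgyg
Hunk 7: at line 8 remove [mdogz] add [lxwt,ibl,hyg] -> 14 lines: xqju pbka bqbvg wzb ites cqsqn qppk gvfh viys lxwt ibl hyg sbz sgyg
Final line 2: pbka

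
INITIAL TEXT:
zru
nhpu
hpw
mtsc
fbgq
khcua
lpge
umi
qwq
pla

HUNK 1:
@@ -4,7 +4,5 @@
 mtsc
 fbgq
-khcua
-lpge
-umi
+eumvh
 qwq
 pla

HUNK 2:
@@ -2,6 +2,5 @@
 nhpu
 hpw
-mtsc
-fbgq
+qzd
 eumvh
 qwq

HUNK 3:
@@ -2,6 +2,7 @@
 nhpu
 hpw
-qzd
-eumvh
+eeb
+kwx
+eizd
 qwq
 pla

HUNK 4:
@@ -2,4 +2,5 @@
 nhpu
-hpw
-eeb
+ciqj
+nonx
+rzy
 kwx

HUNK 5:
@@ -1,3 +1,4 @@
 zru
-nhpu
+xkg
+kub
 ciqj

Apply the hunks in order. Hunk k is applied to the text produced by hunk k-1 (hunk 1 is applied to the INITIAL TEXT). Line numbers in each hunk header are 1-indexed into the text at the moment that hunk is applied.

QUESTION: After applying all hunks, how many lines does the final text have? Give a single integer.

Hunk 1: at line 4 remove [khcua,lpge,umi] add [eumvh] -> 8 lines: zru nhpu hpw mtsc fbgq eumvh qwq pla
Hunk 2: at line 2 remove [mtsc,fbgq] add [qzd] -> 7 lines: zru nhpu hpw qzd eumvh qwq pla
Hunk 3: at line 2 remove [qzd,eumvh] add [eeb,kwx,eizd] -> 8 lines: zru nhpu hpw eeb kwx eizd qwq pla
Hunk 4: at line 2 remove [hpw,eeb] add [ciqj,nonx,rzy] -> 9 lines: zru nhpu ciqj nonx rzy kwx eizd qwq pla
Hunk 5: at line 1 remove [nhpu] add [xkg,kub] -> 10 lines: zru xkg kub ciqj nonx rzy kwx eizd qwq pla
Final line count: 10

Answer: 10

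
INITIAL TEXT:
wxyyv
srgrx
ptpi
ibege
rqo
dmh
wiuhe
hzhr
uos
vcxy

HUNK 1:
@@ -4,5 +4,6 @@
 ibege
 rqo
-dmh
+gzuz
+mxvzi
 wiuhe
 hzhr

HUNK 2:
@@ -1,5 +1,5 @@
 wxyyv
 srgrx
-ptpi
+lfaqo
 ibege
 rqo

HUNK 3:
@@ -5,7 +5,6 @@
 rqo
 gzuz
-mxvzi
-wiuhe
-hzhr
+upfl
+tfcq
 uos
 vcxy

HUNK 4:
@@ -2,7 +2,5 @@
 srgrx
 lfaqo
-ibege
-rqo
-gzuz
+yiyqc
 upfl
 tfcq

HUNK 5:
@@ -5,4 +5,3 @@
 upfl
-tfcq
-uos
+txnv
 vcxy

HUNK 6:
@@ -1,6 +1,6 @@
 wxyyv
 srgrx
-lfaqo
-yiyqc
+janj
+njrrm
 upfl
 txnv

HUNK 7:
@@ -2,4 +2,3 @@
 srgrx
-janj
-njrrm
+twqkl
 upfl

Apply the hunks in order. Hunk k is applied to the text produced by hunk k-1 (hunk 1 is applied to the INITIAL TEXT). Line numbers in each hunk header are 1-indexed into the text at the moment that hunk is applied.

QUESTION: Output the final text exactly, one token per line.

Answer: wxyyv
srgrx
twqkl
upfl
txnv
vcxy

Derivation:
Hunk 1: at line 4 remove [dmh] add [gzuz,mxvzi] -> 11 lines: wxyyv srgrx ptpi ibege rqo gzuz mxvzi wiuhe hzhr uos vcxy
Hunk 2: at line 1 remove [ptpi] add [lfaqo] -> 11 lines: wxyyv srgrx lfaqo ibege rqo gzuz mxvzi wiuhe hzhr uos vcxy
Hunk 3: at line 5 remove [mxvzi,wiuhe,hzhr] add [upfl,tfcq] -> 10 lines: wxyyv srgrx lfaqo ibege rqo gzuz upfl tfcq uos vcxy
Hunk 4: at line 2 remove [ibege,rqo,gzuz] add [yiyqc] -> 8 lines: wxyyv srgrx lfaqo yiyqc upfl tfcq uos vcxy
Hunk 5: at line 5 remove [tfcq,uos] add [txnv] -> 7 lines: wxyyv srgrx lfaqo yiyqc upfl txnv vcxy
Hunk 6: at line 1 remove [lfaqo,yiyqc] add [janj,njrrm] -> 7 lines: wxyyv srgrx janj njrrm upfl txnv vcxy
Hunk 7: at line 2 remove [janj,njrrm] add [twqkl] -> 6 lines: wxyyv srgrx twqkl upfl txnv vcxy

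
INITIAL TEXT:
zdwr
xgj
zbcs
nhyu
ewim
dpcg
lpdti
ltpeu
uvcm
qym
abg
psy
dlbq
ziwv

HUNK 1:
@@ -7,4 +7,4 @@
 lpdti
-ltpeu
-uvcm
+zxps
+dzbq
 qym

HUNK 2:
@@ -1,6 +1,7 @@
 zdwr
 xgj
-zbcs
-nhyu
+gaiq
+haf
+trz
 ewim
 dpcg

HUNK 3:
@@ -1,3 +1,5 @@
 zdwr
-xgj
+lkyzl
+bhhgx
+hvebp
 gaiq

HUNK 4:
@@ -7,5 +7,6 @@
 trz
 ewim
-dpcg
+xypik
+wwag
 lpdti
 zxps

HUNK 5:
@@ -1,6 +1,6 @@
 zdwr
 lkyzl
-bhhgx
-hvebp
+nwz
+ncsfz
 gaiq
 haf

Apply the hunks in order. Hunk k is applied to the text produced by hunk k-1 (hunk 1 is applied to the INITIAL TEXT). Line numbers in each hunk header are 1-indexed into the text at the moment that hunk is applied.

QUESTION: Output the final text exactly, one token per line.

Answer: zdwr
lkyzl
nwz
ncsfz
gaiq
haf
trz
ewim
xypik
wwag
lpdti
zxps
dzbq
qym
abg
psy
dlbq
ziwv

Derivation:
Hunk 1: at line 7 remove [ltpeu,uvcm] add [zxps,dzbq] -> 14 lines: zdwr xgj zbcs nhyu ewim dpcg lpdti zxps dzbq qym abg psy dlbq ziwv
Hunk 2: at line 1 remove [zbcs,nhyu] add [gaiq,haf,trz] -> 15 lines: zdwr xgj gaiq haf trz ewim dpcg lpdti zxps dzbq qym abg psy dlbq ziwv
Hunk 3: at line 1 remove [xgj] add [lkyzl,bhhgx,hvebp] -> 17 lines: zdwr lkyzl bhhgx hvebp gaiq haf trz ewim dpcg lpdti zxps dzbq qym abg psy dlbq ziwv
Hunk 4: at line 7 remove [dpcg] add [xypik,wwag] -> 18 lines: zdwr lkyzl bhhgx hvebp gaiq haf trz ewim xypik wwag lpdti zxps dzbq qym abg psy dlbq ziwv
Hunk 5: at line 1 remove [bhhgx,hvebp] add [nwz,ncsfz] -> 18 lines: zdwr lkyzl nwz ncsfz gaiq haf trz ewim xypik wwag lpdti zxps dzbq qym abg psy dlbq ziwv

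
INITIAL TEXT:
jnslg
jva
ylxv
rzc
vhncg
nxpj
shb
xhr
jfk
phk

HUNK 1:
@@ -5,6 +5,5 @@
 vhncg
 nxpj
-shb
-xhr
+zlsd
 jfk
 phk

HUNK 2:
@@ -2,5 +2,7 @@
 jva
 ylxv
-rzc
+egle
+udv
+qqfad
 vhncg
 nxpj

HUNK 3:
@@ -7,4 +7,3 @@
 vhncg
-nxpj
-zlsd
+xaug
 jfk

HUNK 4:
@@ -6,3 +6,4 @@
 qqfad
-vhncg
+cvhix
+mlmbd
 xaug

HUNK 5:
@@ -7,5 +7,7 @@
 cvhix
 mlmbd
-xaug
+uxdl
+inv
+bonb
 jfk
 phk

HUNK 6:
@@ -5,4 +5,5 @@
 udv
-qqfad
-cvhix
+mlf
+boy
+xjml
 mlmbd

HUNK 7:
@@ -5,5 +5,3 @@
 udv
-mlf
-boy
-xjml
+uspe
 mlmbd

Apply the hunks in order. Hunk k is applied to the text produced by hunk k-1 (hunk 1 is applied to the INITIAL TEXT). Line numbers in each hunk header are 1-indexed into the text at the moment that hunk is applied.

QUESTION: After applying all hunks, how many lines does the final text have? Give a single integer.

Answer: 12

Derivation:
Hunk 1: at line 5 remove [shb,xhr] add [zlsd] -> 9 lines: jnslg jva ylxv rzc vhncg nxpj zlsd jfk phk
Hunk 2: at line 2 remove [rzc] add [egle,udv,qqfad] -> 11 lines: jnslg jva ylxv egle udv qqfad vhncg nxpj zlsd jfk phk
Hunk 3: at line 7 remove [nxpj,zlsd] add [xaug] -> 10 lines: jnslg jva ylxv egle udv qqfad vhncg xaug jfk phk
Hunk 4: at line 6 remove [vhncg] add [cvhix,mlmbd] -> 11 lines: jnslg jva ylxv egle udv qqfad cvhix mlmbd xaug jfk phk
Hunk 5: at line 7 remove [xaug] add [uxdl,inv,bonb] -> 13 lines: jnslg jva ylxv egle udv qqfad cvhix mlmbd uxdl inv bonb jfk phk
Hunk 6: at line 5 remove [qqfad,cvhix] add [mlf,boy,xjml] -> 14 lines: jnslg jva ylxv egle udv mlf boy xjml mlmbd uxdl inv bonb jfk phk
Hunk 7: at line 5 remove [mlf,boy,xjml] add [uspe] -> 12 lines: jnslg jva ylxv egle udv uspe mlmbd uxdl inv bonb jfk phk
Final line count: 12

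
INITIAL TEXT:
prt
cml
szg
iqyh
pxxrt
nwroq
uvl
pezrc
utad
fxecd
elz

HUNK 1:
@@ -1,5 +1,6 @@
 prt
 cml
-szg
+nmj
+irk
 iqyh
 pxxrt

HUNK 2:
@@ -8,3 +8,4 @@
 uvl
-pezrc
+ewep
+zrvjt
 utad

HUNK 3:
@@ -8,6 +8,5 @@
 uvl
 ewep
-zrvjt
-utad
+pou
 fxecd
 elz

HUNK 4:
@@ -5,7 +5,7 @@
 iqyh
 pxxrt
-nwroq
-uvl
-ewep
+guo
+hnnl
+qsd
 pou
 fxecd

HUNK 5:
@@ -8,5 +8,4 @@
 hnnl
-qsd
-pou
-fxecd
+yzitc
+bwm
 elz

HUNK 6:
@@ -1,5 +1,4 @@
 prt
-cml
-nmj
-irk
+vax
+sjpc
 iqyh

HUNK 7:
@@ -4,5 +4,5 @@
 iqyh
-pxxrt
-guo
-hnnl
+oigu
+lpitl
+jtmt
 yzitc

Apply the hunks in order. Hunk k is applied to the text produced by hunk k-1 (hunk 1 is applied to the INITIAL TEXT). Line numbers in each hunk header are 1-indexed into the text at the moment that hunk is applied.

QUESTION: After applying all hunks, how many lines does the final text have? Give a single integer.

Hunk 1: at line 1 remove [szg] add [nmj,irk] -> 12 lines: prt cml nmj irk iqyh pxxrt nwroq uvl pezrc utad fxecd elz
Hunk 2: at line 8 remove [pezrc] add [ewep,zrvjt] -> 13 lines: prt cml nmj irk iqyh pxxrt nwroq uvl ewep zrvjt utad fxecd elz
Hunk 3: at line 8 remove [zrvjt,utad] add [pou] -> 12 lines: prt cml nmj irk iqyh pxxrt nwroq uvl ewep pou fxecd elz
Hunk 4: at line 5 remove [nwroq,uvl,ewep] add [guo,hnnl,qsd] -> 12 lines: prt cml nmj irk iqyh pxxrt guo hnnl qsd pou fxecd elz
Hunk 5: at line 8 remove [qsd,pou,fxecd] add [yzitc,bwm] -> 11 lines: prt cml nmj irk iqyh pxxrt guo hnnl yzitc bwm elz
Hunk 6: at line 1 remove [cml,nmj,irk] add [vax,sjpc] -> 10 lines: prt vax sjpc iqyh pxxrt guo hnnl yzitc bwm elz
Hunk 7: at line 4 remove [pxxrt,guo,hnnl] add [oigu,lpitl,jtmt] -> 10 lines: prt vax sjpc iqyh oigu lpitl jtmt yzitc bwm elz
Final line count: 10

Answer: 10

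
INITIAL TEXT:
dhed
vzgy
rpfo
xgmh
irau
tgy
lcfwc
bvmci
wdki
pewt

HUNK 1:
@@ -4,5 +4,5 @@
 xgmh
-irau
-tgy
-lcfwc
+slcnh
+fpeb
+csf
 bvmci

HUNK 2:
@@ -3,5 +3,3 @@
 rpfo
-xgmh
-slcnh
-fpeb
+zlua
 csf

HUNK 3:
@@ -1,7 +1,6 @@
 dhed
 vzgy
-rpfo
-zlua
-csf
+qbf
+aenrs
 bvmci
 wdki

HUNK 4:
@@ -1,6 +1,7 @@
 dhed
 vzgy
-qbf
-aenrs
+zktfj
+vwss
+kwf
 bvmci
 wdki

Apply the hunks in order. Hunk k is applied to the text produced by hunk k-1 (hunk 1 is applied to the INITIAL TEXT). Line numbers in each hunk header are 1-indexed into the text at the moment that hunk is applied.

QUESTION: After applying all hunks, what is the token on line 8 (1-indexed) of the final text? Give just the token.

Answer: pewt

Derivation:
Hunk 1: at line 4 remove [irau,tgy,lcfwc] add [slcnh,fpeb,csf] -> 10 lines: dhed vzgy rpfo xgmh slcnh fpeb csf bvmci wdki pewt
Hunk 2: at line 3 remove [xgmh,slcnh,fpeb] add [zlua] -> 8 lines: dhed vzgy rpfo zlua csf bvmci wdki pewt
Hunk 3: at line 1 remove [rpfo,zlua,csf] add [qbf,aenrs] -> 7 lines: dhed vzgy qbf aenrs bvmci wdki pewt
Hunk 4: at line 1 remove [qbf,aenrs] add [zktfj,vwss,kwf] -> 8 lines: dhed vzgy zktfj vwss kwf bvmci wdki pewt
Final line 8: pewt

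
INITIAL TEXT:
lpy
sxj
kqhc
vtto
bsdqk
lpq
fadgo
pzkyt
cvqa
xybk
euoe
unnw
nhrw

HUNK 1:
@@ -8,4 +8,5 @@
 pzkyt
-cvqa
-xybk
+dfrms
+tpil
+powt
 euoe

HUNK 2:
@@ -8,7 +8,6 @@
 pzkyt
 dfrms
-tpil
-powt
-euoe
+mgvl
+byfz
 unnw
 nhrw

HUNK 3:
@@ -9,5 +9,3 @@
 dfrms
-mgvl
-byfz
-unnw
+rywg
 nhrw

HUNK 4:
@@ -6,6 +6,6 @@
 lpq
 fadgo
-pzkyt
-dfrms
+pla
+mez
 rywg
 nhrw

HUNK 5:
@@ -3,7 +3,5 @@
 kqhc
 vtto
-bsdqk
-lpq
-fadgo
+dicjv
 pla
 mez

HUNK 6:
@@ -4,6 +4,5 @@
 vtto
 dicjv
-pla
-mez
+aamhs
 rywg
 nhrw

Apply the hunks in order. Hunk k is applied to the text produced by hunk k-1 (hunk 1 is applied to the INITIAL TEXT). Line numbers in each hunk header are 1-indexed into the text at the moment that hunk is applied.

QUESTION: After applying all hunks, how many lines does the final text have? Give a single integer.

Answer: 8

Derivation:
Hunk 1: at line 8 remove [cvqa,xybk] add [dfrms,tpil,powt] -> 14 lines: lpy sxj kqhc vtto bsdqk lpq fadgo pzkyt dfrms tpil powt euoe unnw nhrw
Hunk 2: at line 8 remove [tpil,powt,euoe] add [mgvl,byfz] -> 13 lines: lpy sxj kqhc vtto bsdqk lpq fadgo pzkyt dfrms mgvl byfz unnw nhrw
Hunk 3: at line 9 remove [mgvl,byfz,unnw] add [rywg] -> 11 lines: lpy sxj kqhc vtto bsdqk lpq fadgo pzkyt dfrms rywg nhrw
Hunk 4: at line 6 remove [pzkyt,dfrms] add [pla,mez] -> 11 lines: lpy sxj kqhc vtto bsdqk lpq fadgo pla mez rywg nhrw
Hunk 5: at line 3 remove [bsdqk,lpq,fadgo] add [dicjv] -> 9 lines: lpy sxj kqhc vtto dicjv pla mez rywg nhrw
Hunk 6: at line 4 remove [pla,mez] add [aamhs] -> 8 lines: lpy sxj kqhc vtto dicjv aamhs rywg nhrw
Final line count: 8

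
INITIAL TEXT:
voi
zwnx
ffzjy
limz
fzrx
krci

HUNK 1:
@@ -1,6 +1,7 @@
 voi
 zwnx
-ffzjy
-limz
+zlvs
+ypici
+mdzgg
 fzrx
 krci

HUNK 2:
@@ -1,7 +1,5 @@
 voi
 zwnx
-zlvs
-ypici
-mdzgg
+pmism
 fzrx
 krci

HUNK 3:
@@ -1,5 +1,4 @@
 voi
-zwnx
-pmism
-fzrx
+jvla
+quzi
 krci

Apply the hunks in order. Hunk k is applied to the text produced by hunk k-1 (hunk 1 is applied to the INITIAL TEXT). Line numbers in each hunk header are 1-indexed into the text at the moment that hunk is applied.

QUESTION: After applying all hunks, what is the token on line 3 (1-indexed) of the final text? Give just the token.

Answer: quzi

Derivation:
Hunk 1: at line 1 remove [ffzjy,limz] add [zlvs,ypici,mdzgg] -> 7 lines: voi zwnx zlvs ypici mdzgg fzrx krci
Hunk 2: at line 1 remove [zlvs,ypici,mdzgg] add [pmism] -> 5 lines: voi zwnx pmism fzrx krci
Hunk 3: at line 1 remove [zwnx,pmism,fzrx] add [jvla,quzi] -> 4 lines: voi jvla quzi krci
Final line 3: quzi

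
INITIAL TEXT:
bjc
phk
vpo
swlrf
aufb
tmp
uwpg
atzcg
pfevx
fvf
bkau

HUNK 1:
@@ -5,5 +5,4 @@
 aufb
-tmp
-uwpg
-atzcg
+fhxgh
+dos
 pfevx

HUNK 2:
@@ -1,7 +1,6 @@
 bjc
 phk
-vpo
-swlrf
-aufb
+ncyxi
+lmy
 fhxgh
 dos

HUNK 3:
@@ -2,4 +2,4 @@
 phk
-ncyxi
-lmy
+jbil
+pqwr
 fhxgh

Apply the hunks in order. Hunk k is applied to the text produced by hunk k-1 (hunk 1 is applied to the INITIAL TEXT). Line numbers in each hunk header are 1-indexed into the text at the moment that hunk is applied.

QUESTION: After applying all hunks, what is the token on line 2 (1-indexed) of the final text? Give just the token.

Hunk 1: at line 5 remove [tmp,uwpg,atzcg] add [fhxgh,dos] -> 10 lines: bjc phk vpo swlrf aufb fhxgh dos pfevx fvf bkau
Hunk 2: at line 1 remove [vpo,swlrf,aufb] add [ncyxi,lmy] -> 9 lines: bjc phk ncyxi lmy fhxgh dos pfevx fvf bkau
Hunk 3: at line 2 remove [ncyxi,lmy] add [jbil,pqwr] -> 9 lines: bjc phk jbil pqwr fhxgh dos pfevx fvf bkau
Final line 2: phk

Answer: phk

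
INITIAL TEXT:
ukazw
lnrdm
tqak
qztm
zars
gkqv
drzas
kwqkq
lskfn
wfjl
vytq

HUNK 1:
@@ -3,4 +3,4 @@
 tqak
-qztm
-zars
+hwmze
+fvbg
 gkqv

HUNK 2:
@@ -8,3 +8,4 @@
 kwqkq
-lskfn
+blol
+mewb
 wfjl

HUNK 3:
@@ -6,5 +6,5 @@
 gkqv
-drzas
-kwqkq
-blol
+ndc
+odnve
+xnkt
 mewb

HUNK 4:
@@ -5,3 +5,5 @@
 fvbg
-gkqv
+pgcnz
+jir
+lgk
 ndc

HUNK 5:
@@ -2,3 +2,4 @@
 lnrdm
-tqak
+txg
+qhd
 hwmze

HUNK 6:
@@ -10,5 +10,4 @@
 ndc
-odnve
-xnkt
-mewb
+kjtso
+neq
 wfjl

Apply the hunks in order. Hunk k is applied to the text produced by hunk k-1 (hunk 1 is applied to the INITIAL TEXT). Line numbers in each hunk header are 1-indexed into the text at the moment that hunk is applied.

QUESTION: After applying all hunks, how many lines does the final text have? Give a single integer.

Answer: 14

Derivation:
Hunk 1: at line 3 remove [qztm,zars] add [hwmze,fvbg] -> 11 lines: ukazw lnrdm tqak hwmze fvbg gkqv drzas kwqkq lskfn wfjl vytq
Hunk 2: at line 8 remove [lskfn] add [blol,mewb] -> 12 lines: ukazw lnrdm tqak hwmze fvbg gkqv drzas kwqkq blol mewb wfjl vytq
Hunk 3: at line 6 remove [drzas,kwqkq,blol] add [ndc,odnve,xnkt] -> 12 lines: ukazw lnrdm tqak hwmze fvbg gkqv ndc odnve xnkt mewb wfjl vytq
Hunk 4: at line 5 remove [gkqv] add [pgcnz,jir,lgk] -> 14 lines: ukazw lnrdm tqak hwmze fvbg pgcnz jir lgk ndc odnve xnkt mewb wfjl vytq
Hunk 5: at line 2 remove [tqak] add [txg,qhd] -> 15 lines: ukazw lnrdm txg qhd hwmze fvbg pgcnz jir lgk ndc odnve xnkt mewb wfjl vytq
Hunk 6: at line 10 remove [odnve,xnkt,mewb] add [kjtso,neq] -> 14 lines: ukazw lnrdm txg qhd hwmze fvbg pgcnz jir lgk ndc kjtso neq wfjl vytq
Final line count: 14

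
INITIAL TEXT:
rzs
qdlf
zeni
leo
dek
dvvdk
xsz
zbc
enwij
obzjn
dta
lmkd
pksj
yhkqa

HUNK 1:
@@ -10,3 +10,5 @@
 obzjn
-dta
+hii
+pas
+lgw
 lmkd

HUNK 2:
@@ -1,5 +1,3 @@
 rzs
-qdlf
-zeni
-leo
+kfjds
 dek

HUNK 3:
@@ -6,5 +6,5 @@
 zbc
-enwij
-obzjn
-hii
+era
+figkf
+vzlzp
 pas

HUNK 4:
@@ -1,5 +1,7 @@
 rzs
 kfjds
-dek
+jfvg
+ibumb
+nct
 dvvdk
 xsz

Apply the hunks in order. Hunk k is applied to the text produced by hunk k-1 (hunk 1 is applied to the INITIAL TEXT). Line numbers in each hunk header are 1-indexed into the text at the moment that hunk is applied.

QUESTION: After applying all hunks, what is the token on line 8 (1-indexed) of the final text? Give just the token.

Hunk 1: at line 10 remove [dta] add [hii,pas,lgw] -> 16 lines: rzs qdlf zeni leo dek dvvdk xsz zbc enwij obzjn hii pas lgw lmkd pksj yhkqa
Hunk 2: at line 1 remove [qdlf,zeni,leo] add [kfjds] -> 14 lines: rzs kfjds dek dvvdk xsz zbc enwij obzjn hii pas lgw lmkd pksj yhkqa
Hunk 3: at line 6 remove [enwij,obzjn,hii] add [era,figkf,vzlzp] -> 14 lines: rzs kfjds dek dvvdk xsz zbc era figkf vzlzp pas lgw lmkd pksj yhkqa
Hunk 4: at line 1 remove [dek] add [jfvg,ibumb,nct] -> 16 lines: rzs kfjds jfvg ibumb nct dvvdk xsz zbc era figkf vzlzp pas lgw lmkd pksj yhkqa
Final line 8: zbc

Answer: zbc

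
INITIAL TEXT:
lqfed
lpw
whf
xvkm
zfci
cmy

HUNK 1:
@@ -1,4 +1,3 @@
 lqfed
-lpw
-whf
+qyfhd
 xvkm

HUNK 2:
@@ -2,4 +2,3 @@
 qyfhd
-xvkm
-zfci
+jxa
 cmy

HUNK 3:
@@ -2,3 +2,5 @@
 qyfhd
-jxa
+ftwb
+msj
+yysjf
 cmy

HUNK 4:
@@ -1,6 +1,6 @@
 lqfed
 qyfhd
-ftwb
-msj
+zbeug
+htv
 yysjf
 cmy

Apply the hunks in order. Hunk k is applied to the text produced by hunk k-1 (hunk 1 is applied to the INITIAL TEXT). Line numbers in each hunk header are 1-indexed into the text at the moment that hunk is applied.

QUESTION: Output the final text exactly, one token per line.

Answer: lqfed
qyfhd
zbeug
htv
yysjf
cmy

Derivation:
Hunk 1: at line 1 remove [lpw,whf] add [qyfhd] -> 5 lines: lqfed qyfhd xvkm zfci cmy
Hunk 2: at line 2 remove [xvkm,zfci] add [jxa] -> 4 lines: lqfed qyfhd jxa cmy
Hunk 3: at line 2 remove [jxa] add [ftwb,msj,yysjf] -> 6 lines: lqfed qyfhd ftwb msj yysjf cmy
Hunk 4: at line 1 remove [ftwb,msj] add [zbeug,htv] -> 6 lines: lqfed qyfhd zbeug htv yysjf cmy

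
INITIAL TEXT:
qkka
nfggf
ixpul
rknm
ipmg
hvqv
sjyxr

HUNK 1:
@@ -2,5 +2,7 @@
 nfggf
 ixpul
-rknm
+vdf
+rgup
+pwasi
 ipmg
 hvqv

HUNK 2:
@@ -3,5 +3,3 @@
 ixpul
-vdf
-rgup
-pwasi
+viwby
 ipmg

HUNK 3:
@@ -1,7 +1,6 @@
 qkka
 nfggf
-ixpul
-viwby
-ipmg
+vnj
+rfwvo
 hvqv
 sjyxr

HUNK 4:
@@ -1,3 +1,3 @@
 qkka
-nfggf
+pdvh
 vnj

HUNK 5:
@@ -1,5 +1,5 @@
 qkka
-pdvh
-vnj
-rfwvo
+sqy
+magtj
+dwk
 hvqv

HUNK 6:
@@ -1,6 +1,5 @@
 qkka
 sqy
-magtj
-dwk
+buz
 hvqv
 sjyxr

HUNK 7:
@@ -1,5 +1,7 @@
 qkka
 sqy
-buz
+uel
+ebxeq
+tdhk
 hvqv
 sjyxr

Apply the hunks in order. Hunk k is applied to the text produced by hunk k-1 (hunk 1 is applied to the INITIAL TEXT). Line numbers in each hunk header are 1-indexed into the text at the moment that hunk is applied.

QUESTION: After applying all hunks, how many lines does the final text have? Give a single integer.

Hunk 1: at line 2 remove [rknm] add [vdf,rgup,pwasi] -> 9 lines: qkka nfggf ixpul vdf rgup pwasi ipmg hvqv sjyxr
Hunk 2: at line 3 remove [vdf,rgup,pwasi] add [viwby] -> 7 lines: qkka nfggf ixpul viwby ipmg hvqv sjyxr
Hunk 3: at line 1 remove [ixpul,viwby,ipmg] add [vnj,rfwvo] -> 6 lines: qkka nfggf vnj rfwvo hvqv sjyxr
Hunk 4: at line 1 remove [nfggf] add [pdvh] -> 6 lines: qkka pdvh vnj rfwvo hvqv sjyxr
Hunk 5: at line 1 remove [pdvh,vnj,rfwvo] add [sqy,magtj,dwk] -> 6 lines: qkka sqy magtj dwk hvqv sjyxr
Hunk 6: at line 1 remove [magtj,dwk] add [buz] -> 5 lines: qkka sqy buz hvqv sjyxr
Hunk 7: at line 1 remove [buz] add [uel,ebxeq,tdhk] -> 7 lines: qkka sqy uel ebxeq tdhk hvqv sjyxr
Final line count: 7

Answer: 7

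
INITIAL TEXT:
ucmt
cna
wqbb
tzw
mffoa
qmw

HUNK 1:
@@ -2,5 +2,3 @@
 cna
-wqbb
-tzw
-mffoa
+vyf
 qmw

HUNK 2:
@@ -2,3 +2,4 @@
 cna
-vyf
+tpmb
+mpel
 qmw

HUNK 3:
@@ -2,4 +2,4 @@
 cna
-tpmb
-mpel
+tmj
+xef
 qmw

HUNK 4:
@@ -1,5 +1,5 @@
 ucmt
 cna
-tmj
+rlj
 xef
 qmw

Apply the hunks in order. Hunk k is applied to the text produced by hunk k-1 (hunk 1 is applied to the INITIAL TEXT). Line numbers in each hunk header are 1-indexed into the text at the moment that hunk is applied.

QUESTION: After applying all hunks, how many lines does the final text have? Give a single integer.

Hunk 1: at line 2 remove [wqbb,tzw,mffoa] add [vyf] -> 4 lines: ucmt cna vyf qmw
Hunk 2: at line 2 remove [vyf] add [tpmb,mpel] -> 5 lines: ucmt cna tpmb mpel qmw
Hunk 3: at line 2 remove [tpmb,mpel] add [tmj,xef] -> 5 lines: ucmt cna tmj xef qmw
Hunk 4: at line 1 remove [tmj] add [rlj] -> 5 lines: ucmt cna rlj xef qmw
Final line count: 5

Answer: 5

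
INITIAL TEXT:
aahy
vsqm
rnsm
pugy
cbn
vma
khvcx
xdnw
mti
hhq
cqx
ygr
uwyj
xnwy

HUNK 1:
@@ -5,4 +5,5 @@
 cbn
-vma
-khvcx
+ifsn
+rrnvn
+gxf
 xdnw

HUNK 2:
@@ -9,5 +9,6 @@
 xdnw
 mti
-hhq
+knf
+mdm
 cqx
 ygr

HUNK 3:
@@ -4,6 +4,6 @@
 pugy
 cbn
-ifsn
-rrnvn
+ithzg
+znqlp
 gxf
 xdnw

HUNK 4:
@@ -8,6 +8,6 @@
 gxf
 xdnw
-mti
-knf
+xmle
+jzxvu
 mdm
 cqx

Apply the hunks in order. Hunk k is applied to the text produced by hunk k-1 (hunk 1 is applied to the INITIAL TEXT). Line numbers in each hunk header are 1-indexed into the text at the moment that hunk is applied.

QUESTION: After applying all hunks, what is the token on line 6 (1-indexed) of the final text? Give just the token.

Answer: ithzg

Derivation:
Hunk 1: at line 5 remove [vma,khvcx] add [ifsn,rrnvn,gxf] -> 15 lines: aahy vsqm rnsm pugy cbn ifsn rrnvn gxf xdnw mti hhq cqx ygr uwyj xnwy
Hunk 2: at line 9 remove [hhq] add [knf,mdm] -> 16 lines: aahy vsqm rnsm pugy cbn ifsn rrnvn gxf xdnw mti knf mdm cqx ygr uwyj xnwy
Hunk 3: at line 4 remove [ifsn,rrnvn] add [ithzg,znqlp] -> 16 lines: aahy vsqm rnsm pugy cbn ithzg znqlp gxf xdnw mti knf mdm cqx ygr uwyj xnwy
Hunk 4: at line 8 remove [mti,knf] add [xmle,jzxvu] -> 16 lines: aahy vsqm rnsm pugy cbn ithzg znqlp gxf xdnw xmle jzxvu mdm cqx ygr uwyj xnwy
Final line 6: ithzg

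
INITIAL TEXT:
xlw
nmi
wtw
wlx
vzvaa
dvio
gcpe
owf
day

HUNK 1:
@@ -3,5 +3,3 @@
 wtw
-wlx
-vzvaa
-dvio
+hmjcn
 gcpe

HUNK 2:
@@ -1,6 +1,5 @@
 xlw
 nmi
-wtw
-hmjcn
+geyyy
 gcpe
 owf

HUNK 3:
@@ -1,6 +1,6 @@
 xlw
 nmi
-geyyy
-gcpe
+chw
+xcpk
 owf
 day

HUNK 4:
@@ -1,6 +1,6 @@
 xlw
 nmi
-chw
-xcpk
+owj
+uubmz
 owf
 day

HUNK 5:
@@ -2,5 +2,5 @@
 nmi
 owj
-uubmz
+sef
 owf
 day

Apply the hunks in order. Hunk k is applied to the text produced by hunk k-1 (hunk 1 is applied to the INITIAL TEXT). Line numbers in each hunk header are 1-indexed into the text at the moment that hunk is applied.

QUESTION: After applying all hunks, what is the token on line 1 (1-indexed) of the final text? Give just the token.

Hunk 1: at line 3 remove [wlx,vzvaa,dvio] add [hmjcn] -> 7 lines: xlw nmi wtw hmjcn gcpe owf day
Hunk 2: at line 1 remove [wtw,hmjcn] add [geyyy] -> 6 lines: xlw nmi geyyy gcpe owf day
Hunk 3: at line 1 remove [geyyy,gcpe] add [chw,xcpk] -> 6 lines: xlw nmi chw xcpk owf day
Hunk 4: at line 1 remove [chw,xcpk] add [owj,uubmz] -> 6 lines: xlw nmi owj uubmz owf day
Hunk 5: at line 2 remove [uubmz] add [sef] -> 6 lines: xlw nmi owj sef owf day
Final line 1: xlw

Answer: xlw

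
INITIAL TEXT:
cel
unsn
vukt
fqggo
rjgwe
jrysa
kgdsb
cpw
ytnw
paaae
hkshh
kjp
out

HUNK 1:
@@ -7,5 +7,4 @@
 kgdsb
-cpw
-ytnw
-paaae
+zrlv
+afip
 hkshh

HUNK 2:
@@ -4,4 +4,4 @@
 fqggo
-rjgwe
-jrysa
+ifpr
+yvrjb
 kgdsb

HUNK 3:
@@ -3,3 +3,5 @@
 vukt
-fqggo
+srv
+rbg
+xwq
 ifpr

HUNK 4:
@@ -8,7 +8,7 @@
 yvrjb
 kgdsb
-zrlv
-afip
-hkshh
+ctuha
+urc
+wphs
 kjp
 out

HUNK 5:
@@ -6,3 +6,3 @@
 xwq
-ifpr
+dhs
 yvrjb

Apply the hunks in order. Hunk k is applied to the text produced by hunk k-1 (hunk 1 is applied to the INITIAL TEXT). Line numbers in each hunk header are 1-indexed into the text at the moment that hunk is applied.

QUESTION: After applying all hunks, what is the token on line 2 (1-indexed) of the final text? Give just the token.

Answer: unsn

Derivation:
Hunk 1: at line 7 remove [cpw,ytnw,paaae] add [zrlv,afip] -> 12 lines: cel unsn vukt fqggo rjgwe jrysa kgdsb zrlv afip hkshh kjp out
Hunk 2: at line 4 remove [rjgwe,jrysa] add [ifpr,yvrjb] -> 12 lines: cel unsn vukt fqggo ifpr yvrjb kgdsb zrlv afip hkshh kjp out
Hunk 3: at line 3 remove [fqggo] add [srv,rbg,xwq] -> 14 lines: cel unsn vukt srv rbg xwq ifpr yvrjb kgdsb zrlv afip hkshh kjp out
Hunk 4: at line 8 remove [zrlv,afip,hkshh] add [ctuha,urc,wphs] -> 14 lines: cel unsn vukt srv rbg xwq ifpr yvrjb kgdsb ctuha urc wphs kjp out
Hunk 5: at line 6 remove [ifpr] add [dhs] -> 14 lines: cel unsn vukt srv rbg xwq dhs yvrjb kgdsb ctuha urc wphs kjp out
Final line 2: unsn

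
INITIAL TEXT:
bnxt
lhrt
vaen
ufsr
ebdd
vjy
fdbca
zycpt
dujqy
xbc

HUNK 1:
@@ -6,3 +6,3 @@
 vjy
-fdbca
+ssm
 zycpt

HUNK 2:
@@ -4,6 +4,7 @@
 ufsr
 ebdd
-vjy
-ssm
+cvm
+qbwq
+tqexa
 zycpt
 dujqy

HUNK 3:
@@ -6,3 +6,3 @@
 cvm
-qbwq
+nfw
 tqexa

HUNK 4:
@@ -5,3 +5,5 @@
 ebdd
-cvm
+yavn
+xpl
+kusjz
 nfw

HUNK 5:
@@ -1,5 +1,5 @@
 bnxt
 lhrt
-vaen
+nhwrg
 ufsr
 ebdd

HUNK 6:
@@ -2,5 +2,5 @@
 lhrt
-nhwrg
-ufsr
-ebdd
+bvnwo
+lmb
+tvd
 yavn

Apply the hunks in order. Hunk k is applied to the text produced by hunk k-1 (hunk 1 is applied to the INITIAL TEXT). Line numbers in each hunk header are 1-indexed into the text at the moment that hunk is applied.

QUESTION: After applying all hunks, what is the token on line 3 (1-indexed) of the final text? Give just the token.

Answer: bvnwo

Derivation:
Hunk 1: at line 6 remove [fdbca] add [ssm] -> 10 lines: bnxt lhrt vaen ufsr ebdd vjy ssm zycpt dujqy xbc
Hunk 2: at line 4 remove [vjy,ssm] add [cvm,qbwq,tqexa] -> 11 lines: bnxt lhrt vaen ufsr ebdd cvm qbwq tqexa zycpt dujqy xbc
Hunk 3: at line 6 remove [qbwq] add [nfw] -> 11 lines: bnxt lhrt vaen ufsr ebdd cvm nfw tqexa zycpt dujqy xbc
Hunk 4: at line 5 remove [cvm] add [yavn,xpl,kusjz] -> 13 lines: bnxt lhrt vaen ufsr ebdd yavn xpl kusjz nfw tqexa zycpt dujqy xbc
Hunk 5: at line 1 remove [vaen] add [nhwrg] -> 13 lines: bnxt lhrt nhwrg ufsr ebdd yavn xpl kusjz nfw tqexa zycpt dujqy xbc
Hunk 6: at line 2 remove [nhwrg,ufsr,ebdd] add [bvnwo,lmb,tvd] -> 13 lines: bnxt lhrt bvnwo lmb tvd yavn xpl kusjz nfw tqexa zycpt dujqy xbc
Final line 3: bvnwo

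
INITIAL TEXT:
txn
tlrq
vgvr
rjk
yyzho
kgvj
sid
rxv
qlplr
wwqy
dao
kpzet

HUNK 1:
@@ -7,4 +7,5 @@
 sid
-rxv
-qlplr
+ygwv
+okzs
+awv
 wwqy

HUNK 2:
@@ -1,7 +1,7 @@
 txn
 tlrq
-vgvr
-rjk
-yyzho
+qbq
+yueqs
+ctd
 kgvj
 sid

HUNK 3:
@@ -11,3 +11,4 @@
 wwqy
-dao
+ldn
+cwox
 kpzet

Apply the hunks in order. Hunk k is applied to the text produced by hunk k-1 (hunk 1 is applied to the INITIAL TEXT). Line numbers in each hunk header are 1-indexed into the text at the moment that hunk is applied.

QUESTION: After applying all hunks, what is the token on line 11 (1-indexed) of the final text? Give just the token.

Hunk 1: at line 7 remove [rxv,qlplr] add [ygwv,okzs,awv] -> 13 lines: txn tlrq vgvr rjk yyzho kgvj sid ygwv okzs awv wwqy dao kpzet
Hunk 2: at line 1 remove [vgvr,rjk,yyzho] add [qbq,yueqs,ctd] -> 13 lines: txn tlrq qbq yueqs ctd kgvj sid ygwv okzs awv wwqy dao kpzet
Hunk 3: at line 11 remove [dao] add [ldn,cwox] -> 14 lines: txn tlrq qbq yueqs ctd kgvj sid ygwv okzs awv wwqy ldn cwox kpzet
Final line 11: wwqy

Answer: wwqy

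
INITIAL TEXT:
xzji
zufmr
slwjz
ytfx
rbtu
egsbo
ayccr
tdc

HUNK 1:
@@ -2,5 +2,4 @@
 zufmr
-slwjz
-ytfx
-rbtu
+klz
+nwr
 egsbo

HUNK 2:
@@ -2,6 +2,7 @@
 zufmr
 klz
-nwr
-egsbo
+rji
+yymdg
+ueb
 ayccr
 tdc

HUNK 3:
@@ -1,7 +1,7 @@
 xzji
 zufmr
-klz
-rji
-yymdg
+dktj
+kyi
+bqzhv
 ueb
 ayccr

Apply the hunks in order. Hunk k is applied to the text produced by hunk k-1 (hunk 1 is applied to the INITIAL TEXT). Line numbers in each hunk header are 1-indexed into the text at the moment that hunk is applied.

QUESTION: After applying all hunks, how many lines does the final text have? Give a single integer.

Hunk 1: at line 2 remove [slwjz,ytfx,rbtu] add [klz,nwr] -> 7 lines: xzji zufmr klz nwr egsbo ayccr tdc
Hunk 2: at line 2 remove [nwr,egsbo] add [rji,yymdg,ueb] -> 8 lines: xzji zufmr klz rji yymdg ueb ayccr tdc
Hunk 3: at line 1 remove [klz,rji,yymdg] add [dktj,kyi,bqzhv] -> 8 lines: xzji zufmr dktj kyi bqzhv ueb ayccr tdc
Final line count: 8

Answer: 8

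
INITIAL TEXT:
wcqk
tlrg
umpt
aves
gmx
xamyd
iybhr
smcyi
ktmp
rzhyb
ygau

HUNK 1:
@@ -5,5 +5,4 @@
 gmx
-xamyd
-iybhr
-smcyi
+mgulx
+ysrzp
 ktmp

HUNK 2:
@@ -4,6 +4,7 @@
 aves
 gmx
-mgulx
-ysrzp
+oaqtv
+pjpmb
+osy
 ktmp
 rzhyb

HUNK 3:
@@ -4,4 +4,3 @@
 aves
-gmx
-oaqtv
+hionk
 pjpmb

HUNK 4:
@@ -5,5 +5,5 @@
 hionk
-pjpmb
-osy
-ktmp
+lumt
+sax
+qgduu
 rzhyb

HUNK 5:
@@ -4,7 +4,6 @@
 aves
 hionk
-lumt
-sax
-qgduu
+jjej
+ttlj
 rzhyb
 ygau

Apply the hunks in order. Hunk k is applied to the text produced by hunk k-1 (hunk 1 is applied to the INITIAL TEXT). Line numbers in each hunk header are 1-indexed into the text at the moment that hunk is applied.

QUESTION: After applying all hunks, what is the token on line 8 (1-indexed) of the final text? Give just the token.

Answer: rzhyb

Derivation:
Hunk 1: at line 5 remove [xamyd,iybhr,smcyi] add [mgulx,ysrzp] -> 10 lines: wcqk tlrg umpt aves gmx mgulx ysrzp ktmp rzhyb ygau
Hunk 2: at line 4 remove [mgulx,ysrzp] add [oaqtv,pjpmb,osy] -> 11 lines: wcqk tlrg umpt aves gmx oaqtv pjpmb osy ktmp rzhyb ygau
Hunk 3: at line 4 remove [gmx,oaqtv] add [hionk] -> 10 lines: wcqk tlrg umpt aves hionk pjpmb osy ktmp rzhyb ygau
Hunk 4: at line 5 remove [pjpmb,osy,ktmp] add [lumt,sax,qgduu] -> 10 lines: wcqk tlrg umpt aves hionk lumt sax qgduu rzhyb ygau
Hunk 5: at line 4 remove [lumt,sax,qgduu] add [jjej,ttlj] -> 9 lines: wcqk tlrg umpt aves hionk jjej ttlj rzhyb ygau
Final line 8: rzhyb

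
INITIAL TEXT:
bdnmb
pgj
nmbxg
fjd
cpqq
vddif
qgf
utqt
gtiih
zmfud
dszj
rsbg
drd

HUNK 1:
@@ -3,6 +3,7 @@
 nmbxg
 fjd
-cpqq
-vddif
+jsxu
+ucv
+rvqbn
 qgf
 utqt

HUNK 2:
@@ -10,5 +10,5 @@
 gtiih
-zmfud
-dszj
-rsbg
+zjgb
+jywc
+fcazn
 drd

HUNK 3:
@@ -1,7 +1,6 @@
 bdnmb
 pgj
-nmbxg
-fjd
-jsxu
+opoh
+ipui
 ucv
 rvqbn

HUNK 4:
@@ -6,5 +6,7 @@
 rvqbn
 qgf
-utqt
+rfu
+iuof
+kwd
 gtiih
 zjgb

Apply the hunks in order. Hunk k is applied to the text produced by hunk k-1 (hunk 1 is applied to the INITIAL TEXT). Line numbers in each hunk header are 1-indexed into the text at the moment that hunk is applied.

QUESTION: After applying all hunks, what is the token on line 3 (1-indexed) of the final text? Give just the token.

Hunk 1: at line 3 remove [cpqq,vddif] add [jsxu,ucv,rvqbn] -> 14 lines: bdnmb pgj nmbxg fjd jsxu ucv rvqbn qgf utqt gtiih zmfud dszj rsbg drd
Hunk 2: at line 10 remove [zmfud,dszj,rsbg] add [zjgb,jywc,fcazn] -> 14 lines: bdnmb pgj nmbxg fjd jsxu ucv rvqbn qgf utqt gtiih zjgb jywc fcazn drd
Hunk 3: at line 1 remove [nmbxg,fjd,jsxu] add [opoh,ipui] -> 13 lines: bdnmb pgj opoh ipui ucv rvqbn qgf utqt gtiih zjgb jywc fcazn drd
Hunk 4: at line 6 remove [utqt] add [rfu,iuof,kwd] -> 15 lines: bdnmb pgj opoh ipui ucv rvqbn qgf rfu iuof kwd gtiih zjgb jywc fcazn drd
Final line 3: opoh

Answer: opoh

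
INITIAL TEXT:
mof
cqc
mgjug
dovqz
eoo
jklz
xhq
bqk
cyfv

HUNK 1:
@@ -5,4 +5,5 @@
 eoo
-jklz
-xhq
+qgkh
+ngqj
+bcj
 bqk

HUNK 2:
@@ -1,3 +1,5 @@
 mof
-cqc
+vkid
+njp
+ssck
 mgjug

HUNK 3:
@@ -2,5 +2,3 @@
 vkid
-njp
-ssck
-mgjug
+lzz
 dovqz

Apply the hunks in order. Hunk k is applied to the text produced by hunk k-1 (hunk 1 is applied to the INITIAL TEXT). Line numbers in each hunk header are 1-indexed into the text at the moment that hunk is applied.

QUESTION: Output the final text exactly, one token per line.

Answer: mof
vkid
lzz
dovqz
eoo
qgkh
ngqj
bcj
bqk
cyfv

Derivation:
Hunk 1: at line 5 remove [jklz,xhq] add [qgkh,ngqj,bcj] -> 10 lines: mof cqc mgjug dovqz eoo qgkh ngqj bcj bqk cyfv
Hunk 2: at line 1 remove [cqc] add [vkid,njp,ssck] -> 12 lines: mof vkid njp ssck mgjug dovqz eoo qgkh ngqj bcj bqk cyfv
Hunk 3: at line 2 remove [njp,ssck,mgjug] add [lzz] -> 10 lines: mof vkid lzz dovqz eoo qgkh ngqj bcj bqk cyfv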